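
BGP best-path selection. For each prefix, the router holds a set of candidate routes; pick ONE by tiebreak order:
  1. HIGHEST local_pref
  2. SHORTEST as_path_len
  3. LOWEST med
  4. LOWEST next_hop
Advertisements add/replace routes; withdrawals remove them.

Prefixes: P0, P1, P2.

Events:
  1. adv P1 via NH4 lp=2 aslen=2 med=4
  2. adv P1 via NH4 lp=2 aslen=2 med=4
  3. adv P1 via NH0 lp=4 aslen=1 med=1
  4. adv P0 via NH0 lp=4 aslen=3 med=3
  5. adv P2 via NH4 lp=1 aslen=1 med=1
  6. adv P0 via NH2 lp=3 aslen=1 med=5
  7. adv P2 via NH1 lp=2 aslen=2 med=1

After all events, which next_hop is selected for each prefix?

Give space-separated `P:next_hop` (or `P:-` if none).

Op 1: best P0=- P1=NH4 P2=-
Op 2: best P0=- P1=NH4 P2=-
Op 3: best P0=- P1=NH0 P2=-
Op 4: best P0=NH0 P1=NH0 P2=-
Op 5: best P0=NH0 P1=NH0 P2=NH4
Op 6: best P0=NH0 P1=NH0 P2=NH4
Op 7: best P0=NH0 P1=NH0 P2=NH1

Answer: P0:NH0 P1:NH0 P2:NH1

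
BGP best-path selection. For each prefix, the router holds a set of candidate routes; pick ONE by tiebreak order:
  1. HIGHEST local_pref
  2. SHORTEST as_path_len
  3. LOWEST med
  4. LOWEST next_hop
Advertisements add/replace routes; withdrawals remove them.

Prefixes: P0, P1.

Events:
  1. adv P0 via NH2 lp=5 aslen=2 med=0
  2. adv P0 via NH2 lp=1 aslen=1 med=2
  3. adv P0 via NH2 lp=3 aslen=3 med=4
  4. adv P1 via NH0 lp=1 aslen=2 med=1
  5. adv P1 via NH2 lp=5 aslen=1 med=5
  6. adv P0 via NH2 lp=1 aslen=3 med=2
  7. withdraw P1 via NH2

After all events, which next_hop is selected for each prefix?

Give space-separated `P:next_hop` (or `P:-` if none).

Answer: P0:NH2 P1:NH0

Derivation:
Op 1: best P0=NH2 P1=-
Op 2: best P0=NH2 P1=-
Op 3: best P0=NH2 P1=-
Op 4: best P0=NH2 P1=NH0
Op 5: best P0=NH2 P1=NH2
Op 6: best P0=NH2 P1=NH2
Op 7: best P0=NH2 P1=NH0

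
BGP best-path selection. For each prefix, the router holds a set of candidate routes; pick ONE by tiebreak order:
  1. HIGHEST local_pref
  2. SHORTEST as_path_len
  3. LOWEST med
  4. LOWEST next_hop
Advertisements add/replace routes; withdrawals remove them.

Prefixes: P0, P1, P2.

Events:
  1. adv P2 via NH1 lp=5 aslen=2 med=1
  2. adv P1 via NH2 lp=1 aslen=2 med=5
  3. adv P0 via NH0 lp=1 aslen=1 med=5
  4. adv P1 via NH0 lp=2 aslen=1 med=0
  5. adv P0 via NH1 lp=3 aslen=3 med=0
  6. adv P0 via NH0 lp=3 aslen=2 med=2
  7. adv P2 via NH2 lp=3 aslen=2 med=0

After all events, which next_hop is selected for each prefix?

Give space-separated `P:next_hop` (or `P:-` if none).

Answer: P0:NH0 P1:NH0 P2:NH1

Derivation:
Op 1: best P0=- P1=- P2=NH1
Op 2: best P0=- P1=NH2 P2=NH1
Op 3: best P0=NH0 P1=NH2 P2=NH1
Op 4: best P0=NH0 P1=NH0 P2=NH1
Op 5: best P0=NH1 P1=NH0 P2=NH1
Op 6: best P0=NH0 P1=NH0 P2=NH1
Op 7: best P0=NH0 P1=NH0 P2=NH1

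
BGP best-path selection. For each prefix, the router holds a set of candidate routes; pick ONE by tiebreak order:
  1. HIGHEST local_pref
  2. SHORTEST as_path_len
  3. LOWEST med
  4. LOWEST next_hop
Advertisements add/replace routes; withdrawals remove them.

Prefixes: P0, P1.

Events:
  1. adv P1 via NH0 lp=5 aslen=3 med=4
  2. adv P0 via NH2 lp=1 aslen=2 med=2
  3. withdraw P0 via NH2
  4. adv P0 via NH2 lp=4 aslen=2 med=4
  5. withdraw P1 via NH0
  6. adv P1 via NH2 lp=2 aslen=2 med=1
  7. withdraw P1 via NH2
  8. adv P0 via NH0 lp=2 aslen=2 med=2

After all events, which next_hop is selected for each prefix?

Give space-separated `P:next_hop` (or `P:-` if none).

Op 1: best P0=- P1=NH0
Op 2: best P0=NH2 P1=NH0
Op 3: best P0=- P1=NH0
Op 4: best P0=NH2 P1=NH0
Op 5: best P0=NH2 P1=-
Op 6: best P0=NH2 P1=NH2
Op 7: best P0=NH2 P1=-
Op 8: best P0=NH2 P1=-

Answer: P0:NH2 P1:-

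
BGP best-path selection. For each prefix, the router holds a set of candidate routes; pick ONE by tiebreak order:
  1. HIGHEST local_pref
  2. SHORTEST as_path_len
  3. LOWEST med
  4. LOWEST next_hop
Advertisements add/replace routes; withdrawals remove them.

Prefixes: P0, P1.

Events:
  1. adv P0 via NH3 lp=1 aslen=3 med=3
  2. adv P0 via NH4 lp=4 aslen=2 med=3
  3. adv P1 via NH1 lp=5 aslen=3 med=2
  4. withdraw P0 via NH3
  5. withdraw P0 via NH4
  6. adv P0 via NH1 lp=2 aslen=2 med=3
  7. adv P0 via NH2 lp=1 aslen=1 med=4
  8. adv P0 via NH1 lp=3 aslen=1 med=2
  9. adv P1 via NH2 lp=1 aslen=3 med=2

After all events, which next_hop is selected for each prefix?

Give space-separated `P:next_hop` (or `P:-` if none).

Answer: P0:NH1 P1:NH1

Derivation:
Op 1: best P0=NH3 P1=-
Op 2: best P0=NH4 P1=-
Op 3: best P0=NH4 P1=NH1
Op 4: best P0=NH4 P1=NH1
Op 5: best P0=- P1=NH1
Op 6: best P0=NH1 P1=NH1
Op 7: best P0=NH1 P1=NH1
Op 8: best P0=NH1 P1=NH1
Op 9: best P0=NH1 P1=NH1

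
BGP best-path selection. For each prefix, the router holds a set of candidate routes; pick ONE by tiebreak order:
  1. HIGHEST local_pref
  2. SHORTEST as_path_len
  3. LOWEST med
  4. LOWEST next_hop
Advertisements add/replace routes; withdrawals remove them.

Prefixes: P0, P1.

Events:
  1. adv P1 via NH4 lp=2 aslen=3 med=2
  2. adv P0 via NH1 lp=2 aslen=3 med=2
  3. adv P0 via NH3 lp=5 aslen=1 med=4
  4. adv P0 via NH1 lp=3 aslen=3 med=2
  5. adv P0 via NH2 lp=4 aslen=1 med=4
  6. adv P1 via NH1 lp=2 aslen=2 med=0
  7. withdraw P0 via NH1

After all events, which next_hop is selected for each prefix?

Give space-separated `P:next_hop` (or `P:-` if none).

Op 1: best P0=- P1=NH4
Op 2: best P0=NH1 P1=NH4
Op 3: best P0=NH3 P1=NH4
Op 4: best P0=NH3 P1=NH4
Op 5: best P0=NH3 P1=NH4
Op 6: best P0=NH3 P1=NH1
Op 7: best P0=NH3 P1=NH1

Answer: P0:NH3 P1:NH1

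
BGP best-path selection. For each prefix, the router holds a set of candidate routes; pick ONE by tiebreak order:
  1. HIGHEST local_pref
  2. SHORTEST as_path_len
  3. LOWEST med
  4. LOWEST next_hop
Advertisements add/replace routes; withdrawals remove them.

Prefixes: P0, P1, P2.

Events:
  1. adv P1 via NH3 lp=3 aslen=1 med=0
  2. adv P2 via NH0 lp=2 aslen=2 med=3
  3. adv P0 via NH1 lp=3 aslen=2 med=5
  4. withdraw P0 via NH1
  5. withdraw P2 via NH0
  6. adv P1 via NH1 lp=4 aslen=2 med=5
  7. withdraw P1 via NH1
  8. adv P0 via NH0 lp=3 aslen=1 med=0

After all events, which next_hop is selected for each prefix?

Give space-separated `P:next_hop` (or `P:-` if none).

Answer: P0:NH0 P1:NH3 P2:-

Derivation:
Op 1: best P0=- P1=NH3 P2=-
Op 2: best P0=- P1=NH3 P2=NH0
Op 3: best P0=NH1 P1=NH3 P2=NH0
Op 4: best P0=- P1=NH3 P2=NH0
Op 5: best P0=- P1=NH3 P2=-
Op 6: best P0=- P1=NH1 P2=-
Op 7: best P0=- P1=NH3 P2=-
Op 8: best P0=NH0 P1=NH3 P2=-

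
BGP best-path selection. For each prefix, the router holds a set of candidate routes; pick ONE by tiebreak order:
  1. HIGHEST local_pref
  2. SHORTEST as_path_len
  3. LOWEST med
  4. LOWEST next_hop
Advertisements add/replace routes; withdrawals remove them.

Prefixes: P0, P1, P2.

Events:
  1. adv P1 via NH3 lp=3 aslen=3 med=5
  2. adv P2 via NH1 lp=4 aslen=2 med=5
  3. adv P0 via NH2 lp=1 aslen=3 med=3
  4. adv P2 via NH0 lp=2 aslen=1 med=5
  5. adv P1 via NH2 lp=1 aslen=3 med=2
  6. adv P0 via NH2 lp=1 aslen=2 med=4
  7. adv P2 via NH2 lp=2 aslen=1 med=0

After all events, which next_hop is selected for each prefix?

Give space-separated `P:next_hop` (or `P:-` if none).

Answer: P0:NH2 P1:NH3 P2:NH1

Derivation:
Op 1: best P0=- P1=NH3 P2=-
Op 2: best P0=- P1=NH3 P2=NH1
Op 3: best P0=NH2 P1=NH3 P2=NH1
Op 4: best P0=NH2 P1=NH3 P2=NH1
Op 5: best P0=NH2 P1=NH3 P2=NH1
Op 6: best P0=NH2 P1=NH3 P2=NH1
Op 7: best P0=NH2 P1=NH3 P2=NH1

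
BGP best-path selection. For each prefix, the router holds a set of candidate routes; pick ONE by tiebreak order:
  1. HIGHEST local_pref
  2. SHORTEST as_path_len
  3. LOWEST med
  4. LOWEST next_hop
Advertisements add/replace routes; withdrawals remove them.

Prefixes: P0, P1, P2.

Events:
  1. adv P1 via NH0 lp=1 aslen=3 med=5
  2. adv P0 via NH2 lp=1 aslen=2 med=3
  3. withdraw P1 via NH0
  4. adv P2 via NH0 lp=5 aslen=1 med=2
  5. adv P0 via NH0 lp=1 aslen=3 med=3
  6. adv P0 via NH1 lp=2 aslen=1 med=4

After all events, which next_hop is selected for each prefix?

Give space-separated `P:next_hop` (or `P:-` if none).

Op 1: best P0=- P1=NH0 P2=-
Op 2: best P0=NH2 P1=NH0 P2=-
Op 3: best P0=NH2 P1=- P2=-
Op 4: best P0=NH2 P1=- P2=NH0
Op 5: best P0=NH2 P1=- P2=NH0
Op 6: best P0=NH1 P1=- P2=NH0

Answer: P0:NH1 P1:- P2:NH0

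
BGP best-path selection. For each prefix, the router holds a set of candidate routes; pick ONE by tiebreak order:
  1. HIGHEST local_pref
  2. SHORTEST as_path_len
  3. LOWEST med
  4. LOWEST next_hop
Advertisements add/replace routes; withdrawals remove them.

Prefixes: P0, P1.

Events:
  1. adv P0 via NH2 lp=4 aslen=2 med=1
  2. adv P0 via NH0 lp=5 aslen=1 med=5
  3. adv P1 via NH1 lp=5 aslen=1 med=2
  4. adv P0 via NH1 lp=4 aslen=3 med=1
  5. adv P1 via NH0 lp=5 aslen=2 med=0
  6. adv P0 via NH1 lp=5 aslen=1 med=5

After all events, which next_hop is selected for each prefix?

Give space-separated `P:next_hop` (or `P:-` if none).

Op 1: best P0=NH2 P1=-
Op 2: best P0=NH0 P1=-
Op 3: best P0=NH0 P1=NH1
Op 4: best P0=NH0 P1=NH1
Op 5: best P0=NH0 P1=NH1
Op 6: best P0=NH0 P1=NH1

Answer: P0:NH0 P1:NH1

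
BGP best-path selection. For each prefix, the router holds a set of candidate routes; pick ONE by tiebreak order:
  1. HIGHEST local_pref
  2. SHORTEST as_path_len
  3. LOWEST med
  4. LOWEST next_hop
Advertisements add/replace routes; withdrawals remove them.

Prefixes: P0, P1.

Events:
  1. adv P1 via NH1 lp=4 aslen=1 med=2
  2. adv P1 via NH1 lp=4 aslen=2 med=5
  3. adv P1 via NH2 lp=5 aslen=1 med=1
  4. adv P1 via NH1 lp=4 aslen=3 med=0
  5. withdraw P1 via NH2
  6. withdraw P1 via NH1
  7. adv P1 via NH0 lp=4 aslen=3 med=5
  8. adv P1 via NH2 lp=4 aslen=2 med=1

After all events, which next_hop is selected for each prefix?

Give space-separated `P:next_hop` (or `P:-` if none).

Answer: P0:- P1:NH2

Derivation:
Op 1: best P0=- P1=NH1
Op 2: best P0=- P1=NH1
Op 3: best P0=- P1=NH2
Op 4: best P0=- P1=NH2
Op 5: best P0=- P1=NH1
Op 6: best P0=- P1=-
Op 7: best P0=- P1=NH0
Op 8: best P0=- P1=NH2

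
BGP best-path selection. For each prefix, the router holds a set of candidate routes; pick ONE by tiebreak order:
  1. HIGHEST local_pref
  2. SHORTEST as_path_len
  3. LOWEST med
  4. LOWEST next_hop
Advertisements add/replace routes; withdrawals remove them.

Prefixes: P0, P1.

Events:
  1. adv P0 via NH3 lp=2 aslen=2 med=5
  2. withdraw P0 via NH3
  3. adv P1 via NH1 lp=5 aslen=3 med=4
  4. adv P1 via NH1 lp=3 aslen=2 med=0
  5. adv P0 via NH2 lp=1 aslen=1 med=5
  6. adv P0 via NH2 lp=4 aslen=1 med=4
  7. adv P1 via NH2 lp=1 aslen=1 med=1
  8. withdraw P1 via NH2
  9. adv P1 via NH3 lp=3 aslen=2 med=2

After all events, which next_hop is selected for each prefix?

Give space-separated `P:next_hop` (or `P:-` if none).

Op 1: best P0=NH3 P1=-
Op 2: best P0=- P1=-
Op 3: best P0=- P1=NH1
Op 4: best P0=- P1=NH1
Op 5: best P0=NH2 P1=NH1
Op 6: best P0=NH2 P1=NH1
Op 7: best P0=NH2 P1=NH1
Op 8: best P0=NH2 P1=NH1
Op 9: best P0=NH2 P1=NH1

Answer: P0:NH2 P1:NH1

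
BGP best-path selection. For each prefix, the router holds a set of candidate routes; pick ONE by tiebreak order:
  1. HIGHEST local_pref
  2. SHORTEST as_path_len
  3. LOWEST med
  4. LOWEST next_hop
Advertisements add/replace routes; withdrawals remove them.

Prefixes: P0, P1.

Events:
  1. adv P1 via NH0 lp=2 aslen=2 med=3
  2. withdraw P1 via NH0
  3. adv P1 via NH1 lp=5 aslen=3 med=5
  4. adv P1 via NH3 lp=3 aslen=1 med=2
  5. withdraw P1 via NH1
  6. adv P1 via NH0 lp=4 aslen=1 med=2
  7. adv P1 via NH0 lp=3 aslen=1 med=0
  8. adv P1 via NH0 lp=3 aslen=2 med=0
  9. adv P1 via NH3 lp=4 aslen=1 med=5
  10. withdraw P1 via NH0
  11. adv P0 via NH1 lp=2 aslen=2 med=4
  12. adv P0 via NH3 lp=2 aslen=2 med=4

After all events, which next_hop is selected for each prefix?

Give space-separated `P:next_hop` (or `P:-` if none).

Answer: P0:NH1 P1:NH3

Derivation:
Op 1: best P0=- P1=NH0
Op 2: best P0=- P1=-
Op 3: best P0=- P1=NH1
Op 4: best P0=- P1=NH1
Op 5: best P0=- P1=NH3
Op 6: best P0=- P1=NH0
Op 7: best P0=- P1=NH0
Op 8: best P0=- P1=NH3
Op 9: best P0=- P1=NH3
Op 10: best P0=- P1=NH3
Op 11: best P0=NH1 P1=NH3
Op 12: best P0=NH1 P1=NH3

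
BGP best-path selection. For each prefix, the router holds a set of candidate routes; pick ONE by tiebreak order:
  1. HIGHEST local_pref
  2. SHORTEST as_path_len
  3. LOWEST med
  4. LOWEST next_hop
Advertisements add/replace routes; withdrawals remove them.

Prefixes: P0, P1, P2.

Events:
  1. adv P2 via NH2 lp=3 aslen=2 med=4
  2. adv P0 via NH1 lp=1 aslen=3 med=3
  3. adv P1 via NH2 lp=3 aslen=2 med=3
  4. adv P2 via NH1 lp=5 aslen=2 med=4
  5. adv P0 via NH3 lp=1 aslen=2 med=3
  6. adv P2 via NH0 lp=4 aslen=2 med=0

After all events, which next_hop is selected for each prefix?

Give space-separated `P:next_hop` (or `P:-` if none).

Answer: P0:NH3 P1:NH2 P2:NH1

Derivation:
Op 1: best P0=- P1=- P2=NH2
Op 2: best P0=NH1 P1=- P2=NH2
Op 3: best P0=NH1 P1=NH2 P2=NH2
Op 4: best P0=NH1 P1=NH2 P2=NH1
Op 5: best P0=NH3 P1=NH2 P2=NH1
Op 6: best P0=NH3 P1=NH2 P2=NH1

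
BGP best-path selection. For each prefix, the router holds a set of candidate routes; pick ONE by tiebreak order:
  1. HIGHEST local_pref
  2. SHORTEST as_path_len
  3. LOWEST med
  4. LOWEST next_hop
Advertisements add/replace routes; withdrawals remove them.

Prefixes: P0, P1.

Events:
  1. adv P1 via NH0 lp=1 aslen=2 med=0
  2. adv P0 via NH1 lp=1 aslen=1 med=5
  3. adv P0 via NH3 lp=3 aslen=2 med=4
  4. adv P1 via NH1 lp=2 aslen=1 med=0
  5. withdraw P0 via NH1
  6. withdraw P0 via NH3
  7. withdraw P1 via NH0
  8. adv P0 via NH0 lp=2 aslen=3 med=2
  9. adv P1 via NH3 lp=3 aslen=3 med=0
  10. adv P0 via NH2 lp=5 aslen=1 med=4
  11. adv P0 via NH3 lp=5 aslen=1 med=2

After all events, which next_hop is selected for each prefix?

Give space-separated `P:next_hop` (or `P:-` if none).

Answer: P0:NH3 P1:NH3

Derivation:
Op 1: best P0=- P1=NH0
Op 2: best P0=NH1 P1=NH0
Op 3: best P0=NH3 P1=NH0
Op 4: best P0=NH3 P1=NH1
Op 5: best P0=NH3 P1=NH1
Op 6: best P0=- P1=NH1
Op 7: best P0=- P1=NH1
Op 8: best P0=NH0 P1=NH1
Op 9: best P0=NH0 P1=NH3
Op 10: best P0=NH2 P1=NH3
Op 11: best P0=NH3 P1=NH3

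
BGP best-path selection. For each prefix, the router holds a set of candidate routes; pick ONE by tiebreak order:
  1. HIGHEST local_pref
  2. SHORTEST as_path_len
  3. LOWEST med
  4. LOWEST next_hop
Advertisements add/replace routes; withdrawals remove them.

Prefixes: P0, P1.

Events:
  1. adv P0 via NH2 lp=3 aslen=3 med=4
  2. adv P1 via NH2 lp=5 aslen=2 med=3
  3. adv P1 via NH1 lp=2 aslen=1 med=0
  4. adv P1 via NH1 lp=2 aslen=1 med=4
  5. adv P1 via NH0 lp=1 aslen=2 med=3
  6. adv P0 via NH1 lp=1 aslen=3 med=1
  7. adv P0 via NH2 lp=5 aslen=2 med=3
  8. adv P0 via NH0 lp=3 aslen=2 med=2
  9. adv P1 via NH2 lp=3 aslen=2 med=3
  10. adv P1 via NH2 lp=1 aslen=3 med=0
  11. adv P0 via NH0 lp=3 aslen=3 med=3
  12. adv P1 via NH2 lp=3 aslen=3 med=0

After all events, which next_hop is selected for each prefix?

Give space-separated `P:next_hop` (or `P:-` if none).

Op 1: best P0=NH2 P1=-
Op 2: best P0=NH2 P1=NH2
Op 3: best P0=NH2 P1=NH2
Op 4: best P0=NH2 P1=NH2
Op 5: best P0=NH2 P1=NH2
Op 6: best P0=NH2 P1=NH2
Op 7: best P0=NH2 P1=NH2
Op 8: best P0=NH2 P1=NH2
Op 9: best P0=NH2 P1=NH2
Op 10: best P0=NH2 P1=NH1
Op 11: best P0=NH2 P1=NH1
Op 12: best P0=NH2 P1=NH2

Answer: P0:NH2 P1:NH2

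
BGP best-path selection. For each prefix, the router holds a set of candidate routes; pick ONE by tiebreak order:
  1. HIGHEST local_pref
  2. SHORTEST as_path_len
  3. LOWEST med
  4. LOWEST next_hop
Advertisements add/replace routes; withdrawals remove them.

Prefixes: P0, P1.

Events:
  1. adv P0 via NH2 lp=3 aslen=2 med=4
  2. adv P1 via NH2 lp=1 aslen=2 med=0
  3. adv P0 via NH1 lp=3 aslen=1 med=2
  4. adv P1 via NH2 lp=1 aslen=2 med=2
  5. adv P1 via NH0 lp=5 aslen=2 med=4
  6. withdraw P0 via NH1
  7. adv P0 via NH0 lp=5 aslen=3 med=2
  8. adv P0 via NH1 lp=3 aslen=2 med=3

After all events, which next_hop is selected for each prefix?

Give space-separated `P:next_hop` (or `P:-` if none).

Answer: P0:NH0 P1:NH0

Derivation:
Op 1: best P0=NH2 P1=-
Op 2: best P0=NH2 P1=NH2
Op 3: best P0=NH1 P1=NH2
Op 4: best P0=NH1 P1=NH2
Op 5: best P0=NH1 P1=NH0
Op 6: best P0=NH2 P1=NH0
Op 7: best P0=NH0 P1=NH0
Op 8: best P0=NH0 P1=NH0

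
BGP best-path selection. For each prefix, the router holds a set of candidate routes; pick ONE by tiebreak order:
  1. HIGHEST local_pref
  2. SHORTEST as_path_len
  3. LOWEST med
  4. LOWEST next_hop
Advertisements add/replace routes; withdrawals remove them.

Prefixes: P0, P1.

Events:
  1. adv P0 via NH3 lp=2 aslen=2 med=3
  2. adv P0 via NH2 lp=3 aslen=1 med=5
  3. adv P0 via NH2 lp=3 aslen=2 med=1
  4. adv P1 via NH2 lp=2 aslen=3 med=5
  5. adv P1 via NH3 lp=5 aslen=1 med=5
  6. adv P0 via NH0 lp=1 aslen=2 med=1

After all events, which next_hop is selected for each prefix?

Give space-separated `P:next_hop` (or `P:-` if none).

Op 1: best P0=NH3 P1=-
Op 2: best P0=NH2 P1=-
Op 3: best P0=NH2 P1=-
Op 4: best P0=NH2 P1=NH2
Op 5: best P0=NH2 P1=NH3
Op 6: best P0=NH2 P1=NH3

Answer: P0:NH2 P1:NH3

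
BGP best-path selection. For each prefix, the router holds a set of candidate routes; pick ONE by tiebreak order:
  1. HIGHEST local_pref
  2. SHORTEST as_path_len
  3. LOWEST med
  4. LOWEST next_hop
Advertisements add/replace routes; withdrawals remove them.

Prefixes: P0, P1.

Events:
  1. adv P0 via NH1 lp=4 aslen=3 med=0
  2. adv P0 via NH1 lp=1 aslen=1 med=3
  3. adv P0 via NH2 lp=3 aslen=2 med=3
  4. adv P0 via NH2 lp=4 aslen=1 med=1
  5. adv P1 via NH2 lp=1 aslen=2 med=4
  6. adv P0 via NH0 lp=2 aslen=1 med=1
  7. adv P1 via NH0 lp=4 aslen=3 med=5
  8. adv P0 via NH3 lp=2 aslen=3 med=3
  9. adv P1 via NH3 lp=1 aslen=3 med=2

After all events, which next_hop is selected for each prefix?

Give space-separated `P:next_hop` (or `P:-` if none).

Op 1: best P0=NH1 P1=-
Op 2: best P0=NH1 P1=-
Op 3: best P0=NH2 P1=-
Op 4: best P0=NH2 P1=-
Op 5: best P0=NH2 P1=NH2
Op 6: best P0=NH2 P1=NH2
Op 7: best P0=NH2 P1=NH0
Op 8: best P0=NH2 P1=NH0
Op 9: best P0=NH2 P1=NH0

Answer: P0:NH2 P1:NH0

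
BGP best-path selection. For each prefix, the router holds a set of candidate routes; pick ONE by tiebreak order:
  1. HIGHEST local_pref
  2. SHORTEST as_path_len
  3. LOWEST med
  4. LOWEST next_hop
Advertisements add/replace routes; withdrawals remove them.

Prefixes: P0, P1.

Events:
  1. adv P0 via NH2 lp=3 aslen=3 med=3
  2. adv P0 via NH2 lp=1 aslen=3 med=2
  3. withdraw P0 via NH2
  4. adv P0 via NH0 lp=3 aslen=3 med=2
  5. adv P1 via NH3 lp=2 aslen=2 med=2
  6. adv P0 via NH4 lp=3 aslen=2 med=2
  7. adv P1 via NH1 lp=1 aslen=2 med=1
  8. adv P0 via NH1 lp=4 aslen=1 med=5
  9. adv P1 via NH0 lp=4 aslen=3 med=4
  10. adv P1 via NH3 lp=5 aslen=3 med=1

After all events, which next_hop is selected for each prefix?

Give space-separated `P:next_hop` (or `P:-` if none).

Op 1: best P0=NH2 P1=-
Op 2: best P0=NH2 P1=-
Op 3: best P0=- P1=-
Op 4: best P0=NH0 P1=-
Op 5: best P0=NH0 P1=NH3
Op 6: best P0=NH4 P1=NH3
Op 7: best P0=NH4 P1=NH3
Op 8: best P0=NH1 P1=NH3
Op 9: best P0=NH1 P1=NH0
Op 10: best P0=NH1 P1=NH3

Answer: P0:NH1 P1:NH3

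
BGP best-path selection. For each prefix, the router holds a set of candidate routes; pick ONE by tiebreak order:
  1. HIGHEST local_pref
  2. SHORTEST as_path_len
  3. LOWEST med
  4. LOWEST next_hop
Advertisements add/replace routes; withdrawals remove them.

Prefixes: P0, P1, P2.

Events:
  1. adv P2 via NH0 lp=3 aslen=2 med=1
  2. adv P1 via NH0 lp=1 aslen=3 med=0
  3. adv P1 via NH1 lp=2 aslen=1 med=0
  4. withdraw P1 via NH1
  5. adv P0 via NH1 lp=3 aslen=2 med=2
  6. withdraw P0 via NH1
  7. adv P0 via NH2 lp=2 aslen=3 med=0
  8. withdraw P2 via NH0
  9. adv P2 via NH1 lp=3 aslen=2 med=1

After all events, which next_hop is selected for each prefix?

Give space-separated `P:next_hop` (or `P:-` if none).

Op 1: best P0=- P1=- P2=NH0
Op 2: best P0=- P1=NH0 P2=NH0
Op 3: best P0=- P1=NH1 P2=NH0
Op 4: best P0=- P1=NH0 P2=NH0
Op 5: best P0=NH1 P1=NH0 P2=NH0
Op 6: best P0=- P1=NH0 P2=NH0
Op 7: best P0=NH2 P1=NH0 P2=NH0
Op 8: best P0=NH2 P1=NH0 P2=-
Op 9: best P0=NH2 P1=NH0 P2=NH1

Answer: P0:NH2 P1:NH0 P2:NH1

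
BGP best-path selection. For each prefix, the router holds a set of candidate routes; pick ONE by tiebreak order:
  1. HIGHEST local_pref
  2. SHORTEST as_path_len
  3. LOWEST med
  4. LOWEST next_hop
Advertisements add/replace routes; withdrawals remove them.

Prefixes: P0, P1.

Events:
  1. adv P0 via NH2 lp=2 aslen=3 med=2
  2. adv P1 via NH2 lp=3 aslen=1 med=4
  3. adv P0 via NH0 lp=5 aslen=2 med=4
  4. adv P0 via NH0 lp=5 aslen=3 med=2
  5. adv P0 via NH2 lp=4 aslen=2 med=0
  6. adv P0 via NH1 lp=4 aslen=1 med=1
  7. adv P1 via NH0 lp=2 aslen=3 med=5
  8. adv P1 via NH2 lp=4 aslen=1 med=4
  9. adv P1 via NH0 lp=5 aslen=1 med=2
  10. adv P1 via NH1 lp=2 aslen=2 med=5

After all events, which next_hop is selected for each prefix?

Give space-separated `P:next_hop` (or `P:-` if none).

Op 1: best P0=NH2 P1=-
Op 2: best P0=NH2 P1=NH2
Op 3: best P0=NH0 P1=NH2
Op 4: best P0=NH0 P1=NH2
Op 5: best P0=NH0 P1=NH2
Op 6: best P0=NH0 P1=NH2
Op 7: best P0=NH0 P1=NH2
Op 8: best P0=NH0 P1=NH2
Op 9: best P0=NH0 P1=NH0
Op 10: best P0=NH0 P1=NH0

Answer: P0:NH0 P1:NH0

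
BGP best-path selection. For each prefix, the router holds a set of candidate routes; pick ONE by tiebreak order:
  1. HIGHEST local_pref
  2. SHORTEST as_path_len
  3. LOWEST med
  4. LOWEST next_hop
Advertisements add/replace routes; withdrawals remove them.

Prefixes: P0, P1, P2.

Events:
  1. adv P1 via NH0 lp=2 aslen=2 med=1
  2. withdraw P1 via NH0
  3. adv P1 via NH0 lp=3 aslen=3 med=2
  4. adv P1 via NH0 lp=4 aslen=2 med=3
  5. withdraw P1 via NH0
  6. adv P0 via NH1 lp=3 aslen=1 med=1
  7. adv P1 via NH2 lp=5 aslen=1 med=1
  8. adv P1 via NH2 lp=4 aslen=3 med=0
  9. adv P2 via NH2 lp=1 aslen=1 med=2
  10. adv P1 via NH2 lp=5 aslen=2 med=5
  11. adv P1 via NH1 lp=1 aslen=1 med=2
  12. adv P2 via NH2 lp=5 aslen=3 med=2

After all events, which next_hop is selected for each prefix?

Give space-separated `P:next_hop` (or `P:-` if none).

Op 1: best P0=- P1=NH0 P2=-
Op 2: best P0=- P1=- P2=-
Op 3: best P0=- P1=NH0 P2=-
Op 4: best P0=- P1=NH0 P2=-
Op 5: best P0=- P1=- P2=-
Op 6: best P0=NH1 P1=- P2=-
Op 7: best P0=NH1 P1=NH2 P2=-
Op 8: best P0=NH1 P1=NH2 P2=-
Op 9: best P0=NH1 P1=NH2 P2=NH2
Op 10: best P0=NH1 P1=NH2 P2=NH2
Op 11: best P0=NH1 P1=NH2 P2=NH2
Op 12: best P0=NH1 P1=NH2 P2=NH2

Answer: P0:NH1 P1:NH2 P2:NH2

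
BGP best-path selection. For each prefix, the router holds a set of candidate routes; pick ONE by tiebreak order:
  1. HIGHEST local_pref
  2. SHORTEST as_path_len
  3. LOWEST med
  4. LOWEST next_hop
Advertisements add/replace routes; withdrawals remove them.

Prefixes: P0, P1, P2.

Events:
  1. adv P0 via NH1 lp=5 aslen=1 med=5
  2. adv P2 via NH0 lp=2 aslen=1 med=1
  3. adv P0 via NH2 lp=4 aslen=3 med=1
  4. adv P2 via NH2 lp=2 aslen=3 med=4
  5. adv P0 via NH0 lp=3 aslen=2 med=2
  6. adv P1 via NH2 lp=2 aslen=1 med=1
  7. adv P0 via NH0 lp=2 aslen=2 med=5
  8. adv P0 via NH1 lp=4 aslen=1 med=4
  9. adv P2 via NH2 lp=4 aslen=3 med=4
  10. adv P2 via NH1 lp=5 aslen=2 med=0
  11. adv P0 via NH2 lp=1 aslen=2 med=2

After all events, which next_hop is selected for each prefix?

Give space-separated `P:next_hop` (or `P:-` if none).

Op 1: best P0=NH1 P1=- P2=-
Op 2: best P0=NH1 P1=- P2=NH0
Op 3: best P0=NH1 P1=- P2=NH0
Op 4: best P0=NH1 P1=- P2=NH0
Op 5: best P0=NH1 P1=- P2=NH0
Op 6: best P0=NH1 P1=NH2 P2=NH0
Op 7: best P0=NH1 P1=NH2 P2=NH0
Op 8: best P0=NH1 P1=NH2 P2=NH0
Op 9: best P0=NH1 P1=NH2 P2=NH2
Op 10: best P0=NH1 P1=NH2 P2=NH1
Op 11: best P0=NH1 P1=NH2 P2=NH1

Answer: P0:NH1 P1:NH2 P2:NH1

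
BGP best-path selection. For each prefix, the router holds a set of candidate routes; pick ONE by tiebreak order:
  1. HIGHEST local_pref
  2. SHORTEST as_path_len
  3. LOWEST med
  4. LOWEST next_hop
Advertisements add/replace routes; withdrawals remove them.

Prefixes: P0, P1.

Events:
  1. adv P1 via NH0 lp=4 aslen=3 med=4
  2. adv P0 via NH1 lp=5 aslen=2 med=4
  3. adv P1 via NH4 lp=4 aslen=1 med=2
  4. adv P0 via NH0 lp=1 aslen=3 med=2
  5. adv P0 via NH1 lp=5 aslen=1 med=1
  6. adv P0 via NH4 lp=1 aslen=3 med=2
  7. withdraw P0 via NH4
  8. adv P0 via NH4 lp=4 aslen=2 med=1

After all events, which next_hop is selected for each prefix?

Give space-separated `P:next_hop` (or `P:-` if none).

Op 1: best P0=- P1=NH0
Op 2: best P0=NH1 P1=NH0
Op 3: best P0=NH1 P1=NH4
Op 4: best P0=NH1 P1=NH4
Op 5: best P0=NH1 P1=NH4
Op 6: best P0=NH1 P1=NH4
Op 7: best P0=NH1 P1=NH4
Op 8: best P0=NH1 P1=NH4

Answer: P0:NH1 P1:NH4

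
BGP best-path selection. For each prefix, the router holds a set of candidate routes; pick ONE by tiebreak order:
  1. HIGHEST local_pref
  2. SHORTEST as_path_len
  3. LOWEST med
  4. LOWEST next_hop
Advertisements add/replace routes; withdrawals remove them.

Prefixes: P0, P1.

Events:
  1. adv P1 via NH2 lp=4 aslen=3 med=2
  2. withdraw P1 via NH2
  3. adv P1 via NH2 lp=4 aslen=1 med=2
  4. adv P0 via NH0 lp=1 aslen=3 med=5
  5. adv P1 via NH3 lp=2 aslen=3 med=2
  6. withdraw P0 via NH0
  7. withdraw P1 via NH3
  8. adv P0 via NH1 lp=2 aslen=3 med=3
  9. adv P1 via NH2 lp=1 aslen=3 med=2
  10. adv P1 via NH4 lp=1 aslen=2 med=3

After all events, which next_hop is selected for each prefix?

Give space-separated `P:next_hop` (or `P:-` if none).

Op 1: best P0=- P1=NH2
Op 2: best P0=- P1=-
Op 3: best P0=- P1=NH2
Op 4: best P0=NH0 P1=NH2
Op 5: best P0=NH0 P1=NH2
Op 6: best P0=- P1=NH2
Op 7: best P0=- P1=NH2
Op 8: best P0=NH1 P1=NH2
Op 9: best P0=NH1 P1=NH2
Op 10: best P0=NH1 P1=NH4

Answer: P0:NH1 P1:NH4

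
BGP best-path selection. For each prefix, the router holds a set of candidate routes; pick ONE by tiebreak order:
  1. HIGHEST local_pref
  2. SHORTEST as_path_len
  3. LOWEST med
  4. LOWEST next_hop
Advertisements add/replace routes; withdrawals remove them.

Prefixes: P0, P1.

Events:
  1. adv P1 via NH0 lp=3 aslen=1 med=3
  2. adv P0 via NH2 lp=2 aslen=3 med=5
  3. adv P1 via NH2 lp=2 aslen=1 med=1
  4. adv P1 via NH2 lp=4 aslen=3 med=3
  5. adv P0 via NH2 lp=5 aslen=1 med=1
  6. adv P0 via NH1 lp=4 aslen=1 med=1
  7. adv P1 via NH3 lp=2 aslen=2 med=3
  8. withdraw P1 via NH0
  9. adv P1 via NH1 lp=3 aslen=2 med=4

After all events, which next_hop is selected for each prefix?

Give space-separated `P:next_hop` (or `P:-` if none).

Answer: P0:NH2 P1:NH2

Derivation:
Op 1: best P0=- P1=NH0
Op 2: best P0=NH2 P1=NH0
Op 3: best P0=NH2 P1=NH0
Op 4: best P0=NH2 P1=NH2
Op 5: best P0=NH2 P1=NH2
Op 6: best P0=NH2 P1=NH2
Op 7: best P0=NH2 P1=NH2
Op 8: best P0=NH2 P1=NH2
Op 9: best P0=NH2 P1=NH2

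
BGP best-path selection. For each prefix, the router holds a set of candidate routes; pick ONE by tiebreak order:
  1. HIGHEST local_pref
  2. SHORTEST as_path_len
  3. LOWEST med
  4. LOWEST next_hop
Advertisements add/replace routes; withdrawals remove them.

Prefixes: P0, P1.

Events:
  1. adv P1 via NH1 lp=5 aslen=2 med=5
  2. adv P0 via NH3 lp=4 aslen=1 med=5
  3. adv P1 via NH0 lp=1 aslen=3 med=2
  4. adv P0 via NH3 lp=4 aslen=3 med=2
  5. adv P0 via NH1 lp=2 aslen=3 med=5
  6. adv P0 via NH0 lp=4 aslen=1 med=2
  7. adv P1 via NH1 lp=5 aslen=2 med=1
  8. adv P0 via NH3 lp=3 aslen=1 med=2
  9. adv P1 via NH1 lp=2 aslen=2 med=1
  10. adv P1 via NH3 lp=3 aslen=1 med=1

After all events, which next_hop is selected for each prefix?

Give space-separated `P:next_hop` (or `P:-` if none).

Op 1: best P0=- P1=NH1
Op 2: best P0=NH3 P1=NH1
Op 3: best P0=NH3 P1=NH1
Op 4: best P0=NH3 P1=NH1
Op 5: best P0=NH3 P1=NH1
Op 6: best P0=NH0 P1=NH1
Op 7: best P0=NH0 P1=NH1
Op 8: best P0=NH0 P1=NH1
Op 9: best P0=NH0 P1=NH1
Op 10: best P0=NH0 P1=NH3

Answer: P0:NH0 P1:NH3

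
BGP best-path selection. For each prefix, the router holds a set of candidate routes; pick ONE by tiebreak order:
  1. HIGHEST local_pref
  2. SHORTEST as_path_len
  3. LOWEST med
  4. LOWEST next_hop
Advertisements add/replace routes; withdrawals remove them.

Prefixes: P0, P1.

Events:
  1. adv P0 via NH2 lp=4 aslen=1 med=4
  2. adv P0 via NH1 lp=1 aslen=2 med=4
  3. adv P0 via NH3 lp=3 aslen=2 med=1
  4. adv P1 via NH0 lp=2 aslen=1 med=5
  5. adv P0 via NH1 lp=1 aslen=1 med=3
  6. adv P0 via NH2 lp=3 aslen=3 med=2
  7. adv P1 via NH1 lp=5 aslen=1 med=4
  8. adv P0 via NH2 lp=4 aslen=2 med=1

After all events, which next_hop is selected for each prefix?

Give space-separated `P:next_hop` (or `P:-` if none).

Answer: P0:NH2 P1:NH1

Derivation:
Op 1: best P0=NH2 P1=-
Op 2: best P0=NH2 P1=-
Op 3: best P0=NH2 P1=-
Op 4: best P0=NH2 P1=NH0
Op 5: best P0=NH2 P1=NH0
Op 6: best P0=NH3 P1=NH0
Op 7: best P0=NH3 P1=NH1
Op 8: best P0=NH2 P1=NH1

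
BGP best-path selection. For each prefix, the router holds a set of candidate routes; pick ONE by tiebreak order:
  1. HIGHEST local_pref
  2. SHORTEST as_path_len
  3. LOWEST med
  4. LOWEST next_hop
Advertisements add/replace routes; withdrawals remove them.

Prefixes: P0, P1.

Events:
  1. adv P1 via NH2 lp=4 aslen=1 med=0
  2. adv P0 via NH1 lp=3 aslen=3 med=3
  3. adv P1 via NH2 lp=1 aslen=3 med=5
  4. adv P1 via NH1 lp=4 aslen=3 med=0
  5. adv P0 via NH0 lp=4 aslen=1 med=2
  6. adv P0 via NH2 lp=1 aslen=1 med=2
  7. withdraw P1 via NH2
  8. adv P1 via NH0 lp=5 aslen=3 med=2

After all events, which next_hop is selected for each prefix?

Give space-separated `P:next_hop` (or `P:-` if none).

Answer: P0:NH0 P1:NH0

Derivation:
Op 1: best P0=- P1=NH2
Op 2: best P0=NH1 P1=NH2
Op 3: best P0=NH1 P1=NH2
Op 4: best P0=NH1 P1=NH1
Op 5: best P0=NH0 P1=NH1
Op 6: best P0=NH0 P1=NH1
Op 7: best P0=NH0 P1=NH1
Op 8: best P0=NH0 P1=NH0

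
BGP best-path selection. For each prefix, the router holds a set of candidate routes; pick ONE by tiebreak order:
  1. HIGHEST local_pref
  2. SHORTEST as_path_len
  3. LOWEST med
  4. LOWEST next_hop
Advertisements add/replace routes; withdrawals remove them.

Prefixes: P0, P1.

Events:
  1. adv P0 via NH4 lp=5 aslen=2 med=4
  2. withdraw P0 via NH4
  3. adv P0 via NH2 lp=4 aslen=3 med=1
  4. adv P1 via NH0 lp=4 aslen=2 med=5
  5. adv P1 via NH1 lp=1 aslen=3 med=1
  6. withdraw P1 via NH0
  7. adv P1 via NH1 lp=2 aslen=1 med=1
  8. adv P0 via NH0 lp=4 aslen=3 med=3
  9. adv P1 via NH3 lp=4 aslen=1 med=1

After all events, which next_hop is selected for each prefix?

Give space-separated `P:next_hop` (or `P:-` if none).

Answer: P0:NH2 P1:NH3

Derivation:
Op 1: best P0=NH4 P1=-
Op 2: best P0=- P1=-
Op 3: best P0=NH2 P1=-
Op 4: best P0=NH2 P1=NH0
Op 5: best P0=NH2 P1=NH0
Op 6: best P0=NH2 P1=NH1
Op 7: best P0=NH2 P1=NH1
Op 8: best P0=NH2 P1=NH1
Op 9: best P0=NH2 P1=NH3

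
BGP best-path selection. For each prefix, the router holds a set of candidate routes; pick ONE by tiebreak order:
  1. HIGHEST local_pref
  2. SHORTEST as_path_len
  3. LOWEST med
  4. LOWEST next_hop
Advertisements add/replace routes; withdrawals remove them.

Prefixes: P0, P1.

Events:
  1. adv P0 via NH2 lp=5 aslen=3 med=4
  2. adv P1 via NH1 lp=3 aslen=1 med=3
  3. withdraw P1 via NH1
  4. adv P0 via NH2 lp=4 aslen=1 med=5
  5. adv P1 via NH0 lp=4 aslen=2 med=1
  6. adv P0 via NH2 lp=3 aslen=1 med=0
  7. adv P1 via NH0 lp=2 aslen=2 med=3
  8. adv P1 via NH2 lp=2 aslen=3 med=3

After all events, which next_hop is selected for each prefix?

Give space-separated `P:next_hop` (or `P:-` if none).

Op 1: best P0=NH2 P1=-
Op 2: best P0=NH2 P1=NH1
Op 3: best P0=NH2 P1=-
Op 4: best P0=NH2 P1=-
Op 5: best P0=NH2 P1=NH0
Op 6: best P0=NH2 P1=NH0
Op 7: best P0=NH2 P1=NH0
Op 8: best P0=NH2 P1=NH0

Answer: P0:NH2 P1:NH0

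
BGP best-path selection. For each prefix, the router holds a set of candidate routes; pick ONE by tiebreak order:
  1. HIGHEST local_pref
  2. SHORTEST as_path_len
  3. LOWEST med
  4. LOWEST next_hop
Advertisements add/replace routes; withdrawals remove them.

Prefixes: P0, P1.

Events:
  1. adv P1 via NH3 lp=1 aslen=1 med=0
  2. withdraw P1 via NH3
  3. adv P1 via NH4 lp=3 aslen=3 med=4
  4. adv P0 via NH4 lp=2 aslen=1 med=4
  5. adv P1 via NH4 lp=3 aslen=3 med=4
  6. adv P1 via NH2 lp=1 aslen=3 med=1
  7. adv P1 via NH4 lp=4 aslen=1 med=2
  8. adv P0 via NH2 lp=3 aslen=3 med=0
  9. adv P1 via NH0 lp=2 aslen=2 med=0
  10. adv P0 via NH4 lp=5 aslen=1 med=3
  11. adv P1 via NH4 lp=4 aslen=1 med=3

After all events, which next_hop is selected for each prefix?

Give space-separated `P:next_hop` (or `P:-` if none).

Answer: P0:NH4 P1:NH4

Derivation:
Op 1: best P0=- P1=NH3
Op 2: best P0=- P1=-
Op 3: best P0=- P1=NH4
Op 4: best P0=NH4 P1=NH4
Op 5: best P0=NH4 P1=NH4
Op 6: best P0=NH4 P1=NH4
Op 7: best P0=NH4 P1=NH4
Op 8: best P0=NH2 P1=NH4
Op 9: best P0=NH2 P1=NH4
Op 10: best P0=NH4 P1=NH4
Op 11: best P0=NH4 P1=NH4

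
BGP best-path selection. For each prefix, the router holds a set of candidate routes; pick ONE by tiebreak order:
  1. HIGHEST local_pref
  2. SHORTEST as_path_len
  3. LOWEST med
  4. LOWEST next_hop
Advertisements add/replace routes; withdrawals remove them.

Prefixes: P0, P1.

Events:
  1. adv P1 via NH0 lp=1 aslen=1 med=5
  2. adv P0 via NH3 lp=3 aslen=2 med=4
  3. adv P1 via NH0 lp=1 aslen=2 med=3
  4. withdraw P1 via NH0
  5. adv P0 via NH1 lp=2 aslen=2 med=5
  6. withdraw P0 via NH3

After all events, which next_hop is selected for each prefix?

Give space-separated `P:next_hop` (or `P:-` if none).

Op 1: best P0=- P1=NH0
Op 2: best P0=NH3 P1=NH0
Op 3: best P0=NH3 P1=NH0
Op 4: best P0=NH3 P1=-
Op 5: best P0=NH3 P1=-
Op 6: best P0=NH1 P1=-

Answer: P0:NH1 P1:-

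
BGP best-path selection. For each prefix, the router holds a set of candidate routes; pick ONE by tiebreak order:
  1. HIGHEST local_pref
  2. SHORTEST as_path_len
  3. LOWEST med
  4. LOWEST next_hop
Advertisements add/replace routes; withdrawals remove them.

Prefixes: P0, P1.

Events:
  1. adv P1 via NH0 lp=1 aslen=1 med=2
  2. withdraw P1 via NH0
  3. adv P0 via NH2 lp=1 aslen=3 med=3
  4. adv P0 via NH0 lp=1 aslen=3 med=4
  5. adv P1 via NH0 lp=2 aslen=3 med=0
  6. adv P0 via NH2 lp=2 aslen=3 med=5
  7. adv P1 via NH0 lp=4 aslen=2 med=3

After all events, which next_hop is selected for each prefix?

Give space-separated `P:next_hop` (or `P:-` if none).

Op 1: best P0=- P1=NH0
Op 2: best P0=- P1=-
Op 3: best P0=NH2 P1=-
Op 4: best P0=NH2 P1=-
Op 5: best P0=NH2 P1=NH0
Op 6: best P0=NH2 P1=NH0
Op 7: best P0=NH2 P1=NH0

Answer: P0:NH2 P1:NH0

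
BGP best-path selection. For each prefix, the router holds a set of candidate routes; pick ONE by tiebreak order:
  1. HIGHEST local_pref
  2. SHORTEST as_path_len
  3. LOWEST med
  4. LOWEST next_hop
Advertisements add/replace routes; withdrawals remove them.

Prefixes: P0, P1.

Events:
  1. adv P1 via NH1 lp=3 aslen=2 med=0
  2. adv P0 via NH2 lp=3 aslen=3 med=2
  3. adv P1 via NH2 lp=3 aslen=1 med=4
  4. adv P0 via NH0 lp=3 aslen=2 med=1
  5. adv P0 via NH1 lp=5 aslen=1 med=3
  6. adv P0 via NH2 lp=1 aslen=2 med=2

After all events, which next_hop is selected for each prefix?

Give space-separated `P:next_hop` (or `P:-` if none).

Op 1: best P0=- P1=NH1
Op 2: best P0=NH2 P1=NH1
Op 3: best P0=NH2 P1=NH2
Op 4: best P0=NH0 P1=NH2
Op 5: best P0=NH1 P1=NH2
Op 6: best P0=NH1 P1=NH2

Answer: P0:NH1 P1:NH2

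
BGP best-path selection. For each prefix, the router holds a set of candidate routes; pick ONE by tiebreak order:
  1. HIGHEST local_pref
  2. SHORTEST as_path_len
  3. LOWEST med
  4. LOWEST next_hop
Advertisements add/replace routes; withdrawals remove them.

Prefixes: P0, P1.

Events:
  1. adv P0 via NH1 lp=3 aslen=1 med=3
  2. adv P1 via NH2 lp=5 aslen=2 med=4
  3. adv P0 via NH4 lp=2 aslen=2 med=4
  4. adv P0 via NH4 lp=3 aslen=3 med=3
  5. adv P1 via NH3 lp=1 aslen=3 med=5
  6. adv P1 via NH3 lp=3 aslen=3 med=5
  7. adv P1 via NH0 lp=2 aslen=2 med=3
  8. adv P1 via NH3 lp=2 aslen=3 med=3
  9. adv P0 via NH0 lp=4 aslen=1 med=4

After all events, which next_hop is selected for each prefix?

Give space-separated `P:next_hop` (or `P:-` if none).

Op 1: best P0=NH1 P1=-
Op 2: best P0=NH1 P1=NH2
Op 3: best P0=NH1 P1=NH2
Op 4: best P0=NH1 P1=NH2
Op 5: best P0=NH1 P1=NH2
Op 6: best P0=NH1 P1=NH2
Op 7: best P0=NH1 P1=NH2
Op 8: best P0=NH1 P1=NH2
Op 9: best P0=NH0 P1=NH2

Answer: P0:NH0 P1:NH2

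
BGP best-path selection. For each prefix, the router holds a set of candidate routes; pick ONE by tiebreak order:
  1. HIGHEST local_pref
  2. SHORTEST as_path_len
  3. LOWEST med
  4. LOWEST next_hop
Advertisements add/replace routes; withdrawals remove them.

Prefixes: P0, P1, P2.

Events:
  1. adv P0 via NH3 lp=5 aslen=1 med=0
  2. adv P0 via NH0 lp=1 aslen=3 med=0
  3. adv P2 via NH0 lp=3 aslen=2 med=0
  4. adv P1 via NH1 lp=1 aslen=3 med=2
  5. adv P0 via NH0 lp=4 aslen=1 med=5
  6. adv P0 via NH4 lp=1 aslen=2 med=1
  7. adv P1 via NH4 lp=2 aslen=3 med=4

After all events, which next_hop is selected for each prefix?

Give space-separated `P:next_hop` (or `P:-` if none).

Op 1: best P0=NH3 P1=- P2=-
Op 2: best P0=NH3 P1=- P2=-
Op 3: best P0=NH3 P1=- P2=NH0
Op 4: best P0=NH3 P1=NH1 P2=NH0
Op 5: best P0=NH3 P1=NH1 P2=NH0
Op 6: best P0=NH3 P1=NH1 P2=NH0
Op 7: best P0=NH3 P1=NH4 P2=NH0

Answer: P0:NH3 P1:NH4 P2:NH0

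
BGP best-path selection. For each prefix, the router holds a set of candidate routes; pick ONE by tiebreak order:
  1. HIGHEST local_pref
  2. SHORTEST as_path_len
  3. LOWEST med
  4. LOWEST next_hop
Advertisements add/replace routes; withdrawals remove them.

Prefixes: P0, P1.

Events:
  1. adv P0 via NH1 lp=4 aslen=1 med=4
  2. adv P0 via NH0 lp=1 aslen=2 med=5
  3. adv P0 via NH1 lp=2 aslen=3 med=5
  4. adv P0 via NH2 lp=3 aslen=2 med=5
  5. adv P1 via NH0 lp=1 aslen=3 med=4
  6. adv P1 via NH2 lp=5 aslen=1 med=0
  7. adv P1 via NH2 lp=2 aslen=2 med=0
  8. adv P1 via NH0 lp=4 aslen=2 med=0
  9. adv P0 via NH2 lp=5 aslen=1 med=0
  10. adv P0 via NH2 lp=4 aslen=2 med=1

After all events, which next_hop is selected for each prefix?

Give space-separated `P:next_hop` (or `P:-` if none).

Answer: P0:NH2 P1:NH0

Derivation:
Op 1: best P0=NH1 P1=-
Op 2: best P0=NH1 P1=-
Op 3: best P0=NH1 P1=-
Op 4: best P0=NH2 P1=-
Op 5: best P0=NH2 P1=NH0
Op 6: best P0=NH2 P1=NH2
Op 7: best P0=NH2 P1=NH2
Op 8: best P0=NH2 P1=NH0
Op 9: best P0=NH2 P1=NH0
Op 10: best P0=NH2 P1=NH0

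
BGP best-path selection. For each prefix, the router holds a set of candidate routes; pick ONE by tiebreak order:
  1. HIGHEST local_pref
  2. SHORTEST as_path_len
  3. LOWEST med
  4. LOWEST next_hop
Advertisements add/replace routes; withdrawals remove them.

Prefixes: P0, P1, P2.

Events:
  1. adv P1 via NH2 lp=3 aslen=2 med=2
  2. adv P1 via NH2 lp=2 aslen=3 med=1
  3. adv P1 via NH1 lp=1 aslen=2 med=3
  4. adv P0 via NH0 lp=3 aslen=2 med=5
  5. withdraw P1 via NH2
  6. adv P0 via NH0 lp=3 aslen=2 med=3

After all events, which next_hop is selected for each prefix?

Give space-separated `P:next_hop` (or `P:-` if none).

Op 1: best P0=- P1=NH2 P2=-
Op 2: best P0=- P1=NH2 P2=-
Op 3: best P0=- P1=NH2 P2=-
Op 4: best P0=NH0 P1=NH2 P2=-
Op 5: best P0=NH0 P1=NH1 P2=-
Op 6: best P0=NH0 P1=NH1 P2=-

Answer: P0:NH0 P1:NH1 P2:-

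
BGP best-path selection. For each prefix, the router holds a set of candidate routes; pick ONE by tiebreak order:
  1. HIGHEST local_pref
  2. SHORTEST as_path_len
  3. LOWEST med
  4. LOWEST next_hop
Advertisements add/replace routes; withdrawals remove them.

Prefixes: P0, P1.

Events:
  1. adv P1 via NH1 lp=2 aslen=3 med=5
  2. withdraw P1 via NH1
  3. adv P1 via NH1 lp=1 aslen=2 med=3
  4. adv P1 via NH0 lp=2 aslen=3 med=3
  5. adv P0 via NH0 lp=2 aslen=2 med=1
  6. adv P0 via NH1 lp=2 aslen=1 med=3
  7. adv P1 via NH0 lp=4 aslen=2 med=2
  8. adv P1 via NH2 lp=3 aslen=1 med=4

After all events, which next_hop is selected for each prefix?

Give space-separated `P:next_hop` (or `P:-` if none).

Answer: P0:NH1 P1:NH0

Derivation:
Op 1: best P0=- P1=NH1
Op 2: best P0=- P1=-
Op 3: best P0=- P1=NH1
Op 4: best P0=- P1=NH0
Op 5: best P0=NH0 P1=NH0
Op 6: best P0=NH1 P1=NH0
Op 7: best P0=NH1 P1=NH0
Op 8: best P0=NH1 P1=NH0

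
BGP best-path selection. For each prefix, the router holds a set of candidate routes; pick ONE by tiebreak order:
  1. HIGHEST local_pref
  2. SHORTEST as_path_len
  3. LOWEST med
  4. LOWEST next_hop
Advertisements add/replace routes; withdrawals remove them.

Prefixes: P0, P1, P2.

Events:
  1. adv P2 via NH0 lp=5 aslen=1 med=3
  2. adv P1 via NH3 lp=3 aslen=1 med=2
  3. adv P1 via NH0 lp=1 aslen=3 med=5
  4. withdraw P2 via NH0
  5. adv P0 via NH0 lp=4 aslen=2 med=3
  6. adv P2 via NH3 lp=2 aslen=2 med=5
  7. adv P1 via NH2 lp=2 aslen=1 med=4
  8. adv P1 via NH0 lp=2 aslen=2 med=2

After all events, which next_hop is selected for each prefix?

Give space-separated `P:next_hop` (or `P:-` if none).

Answer: P0:NH0 P1:NH3 P2:NH3

Derivation:
Op 1: best P0=- P1=- P2=NH0
Op 2: best P0=- P1=NH3 P2=NH0
Op 3: best P0=- P1=NH3 P2=NH0
Op 4: best P0=- P1=NH3 P2=-
Op 5: best P0=NH0 P1=NH3 P2=-
Op 6: best P0=NH0 P1=NH3 P2=NH3
Op 7: best P0=NH0 P1=NH3 P2=NH3
Op 8: best P0=NH0 P1=NH3 P2=NH3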